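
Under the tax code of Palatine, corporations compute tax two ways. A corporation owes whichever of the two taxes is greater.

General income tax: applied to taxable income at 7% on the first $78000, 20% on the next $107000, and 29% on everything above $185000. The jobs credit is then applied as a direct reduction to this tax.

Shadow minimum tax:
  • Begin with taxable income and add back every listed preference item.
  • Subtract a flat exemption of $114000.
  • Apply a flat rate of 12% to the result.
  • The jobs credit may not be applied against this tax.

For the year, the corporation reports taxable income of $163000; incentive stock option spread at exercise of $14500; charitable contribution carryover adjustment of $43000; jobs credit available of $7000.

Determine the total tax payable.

General income tax:
  $78000 × 7% = $5460
  $85000 × 20% = $17000
  → $22460
  Less jobs credit $7000 → $15460

Shadow minimum tax:
  Adjusted income: $163000 + $14500 + $43000 = $220500
  Less exemption $114000 → base $106500
  $106500 × 12% = $12780

$15460 > $12780, so the general income tax governs.

$15460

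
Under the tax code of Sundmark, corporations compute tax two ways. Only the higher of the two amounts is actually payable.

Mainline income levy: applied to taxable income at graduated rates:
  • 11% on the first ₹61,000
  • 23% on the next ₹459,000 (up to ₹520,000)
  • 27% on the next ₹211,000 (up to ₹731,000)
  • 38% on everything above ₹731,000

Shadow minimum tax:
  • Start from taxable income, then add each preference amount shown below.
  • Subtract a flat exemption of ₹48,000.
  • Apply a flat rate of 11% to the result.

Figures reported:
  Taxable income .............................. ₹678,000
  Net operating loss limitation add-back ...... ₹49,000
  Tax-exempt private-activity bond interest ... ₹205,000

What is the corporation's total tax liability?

Shadow minimum tax:
  Adjusted income: ₹678,000 + ₹49,000 + ₹205,000 = ₹932,000
  Less exemption ₹48,000 → base ₹884,000
  ₹884,000 × 11% = ₹97,240

Mainline income levy:
  ₹61,000 × 11% = ₹6,710
  ₹459,000 × 23% = ₹105,570
  ₹158,000 × 27% = ₹42,660
  → ₹154,940

₹154,940 > ₹97,240, so the mainline income levy governs.

₹154,940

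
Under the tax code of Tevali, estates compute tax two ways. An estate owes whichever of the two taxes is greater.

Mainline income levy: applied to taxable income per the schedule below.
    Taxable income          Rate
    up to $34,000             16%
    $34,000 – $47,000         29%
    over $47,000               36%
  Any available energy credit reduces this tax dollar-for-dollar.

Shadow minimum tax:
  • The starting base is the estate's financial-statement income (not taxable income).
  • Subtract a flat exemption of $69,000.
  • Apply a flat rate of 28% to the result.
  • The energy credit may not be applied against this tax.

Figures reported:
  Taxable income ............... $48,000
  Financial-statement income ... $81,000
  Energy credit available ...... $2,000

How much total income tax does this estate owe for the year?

Shadow minimum tax:
  Base (financial-statement income): $81,000
  Less exemption $69,000 → base $12,000
  $12,000 × 28% = $3,360

Mainline income levy:
  $34,000 × 16% = $5,440
  $13,000 × 29% = $3,770
  $1,000 × 36% = $360
  → $9,570
  Less energy credit $2,000 → $7,570

$7,570 > $3,360, so the mainline income levy governs.

$7,570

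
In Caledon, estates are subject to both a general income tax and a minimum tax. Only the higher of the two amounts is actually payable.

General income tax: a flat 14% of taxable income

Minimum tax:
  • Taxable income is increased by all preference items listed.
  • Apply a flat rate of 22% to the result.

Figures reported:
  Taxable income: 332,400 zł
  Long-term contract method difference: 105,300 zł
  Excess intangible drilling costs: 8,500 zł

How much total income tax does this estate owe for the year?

Minimum tax:
  Adjusted income: 332,400 zł + 105,300 zł + 8,500 zł = 446,200 zł
  446,200 zł × 22% = 98,164 zł

General income tax:
  332,400 zł × 14% = 46,536 zł

98,164 zł > 46,536 zł, so the minimum tax is the binding amount.

98,164 zł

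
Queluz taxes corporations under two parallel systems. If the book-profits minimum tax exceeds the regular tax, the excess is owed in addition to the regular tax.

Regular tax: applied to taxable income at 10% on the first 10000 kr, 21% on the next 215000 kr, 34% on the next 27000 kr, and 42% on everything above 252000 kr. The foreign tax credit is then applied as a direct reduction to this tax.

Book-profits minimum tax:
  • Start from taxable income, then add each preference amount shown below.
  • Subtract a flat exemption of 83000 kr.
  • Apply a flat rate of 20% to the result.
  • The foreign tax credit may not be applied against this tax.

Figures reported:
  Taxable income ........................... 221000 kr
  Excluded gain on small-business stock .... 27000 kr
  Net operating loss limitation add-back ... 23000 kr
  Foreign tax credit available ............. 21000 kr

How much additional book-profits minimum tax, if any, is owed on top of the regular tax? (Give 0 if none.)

Book-profits minimum tax:
  Adjusted income: 221000 kr + 27000 kr + 23000 kr = 271000 kr
  Less exemption 83000 kr → base 188000 kr
  188000 kr × 20% = 37600 kr

Regular tax:
  10000 kr × 10% = 1000 kr
  211000 kr × 21% = 44310 kr
  → 45310 kr
  Less foreign tax credit 21000 kr → 24310 kr

Excess of book-profits minimum tax over regular tax: 37600 kr − 24310 kr = 13290 kr.

13290 kr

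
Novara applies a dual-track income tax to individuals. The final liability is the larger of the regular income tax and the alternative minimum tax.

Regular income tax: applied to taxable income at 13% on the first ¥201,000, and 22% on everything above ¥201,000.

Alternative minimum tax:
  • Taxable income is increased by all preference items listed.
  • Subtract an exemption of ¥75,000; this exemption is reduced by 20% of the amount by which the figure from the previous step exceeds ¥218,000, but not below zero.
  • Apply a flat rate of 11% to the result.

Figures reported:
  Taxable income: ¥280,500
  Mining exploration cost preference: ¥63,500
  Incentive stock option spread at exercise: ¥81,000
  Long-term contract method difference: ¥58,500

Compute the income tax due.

Alternative minimum tax:
  Adjusted income: ¥280,500 + ¥63,500 + ¥81,000 + ¥58,500 = ¥483,500
  Exemption: ¥75,000 − 20% × (¥483,500 − ¥218,000) = ¥75,000 − ¥53,100 = ¥21,900
  Base: ¥483,500 − ¥21,900 = ¥461,600
  ¥461,600 × 11% = ¥50,776

Regular income tax:
  ¥201,000 × 13% = ¥26,130
  ¥79,500 × 22% = ¥17,490
  → ¥43,620

¥50,776 > ¥43,620, so the alternative minimum tax is the binding amount.

¥50,776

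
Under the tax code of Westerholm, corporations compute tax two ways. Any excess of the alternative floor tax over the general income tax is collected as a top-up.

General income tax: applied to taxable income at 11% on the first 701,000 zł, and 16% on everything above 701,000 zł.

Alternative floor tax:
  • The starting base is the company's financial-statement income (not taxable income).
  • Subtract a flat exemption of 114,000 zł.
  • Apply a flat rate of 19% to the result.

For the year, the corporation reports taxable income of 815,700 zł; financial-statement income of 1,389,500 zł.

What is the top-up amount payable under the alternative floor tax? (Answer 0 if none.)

Alternative floor tax:
  Base (financial-statement income): 1,389,500 zł
  Less exemption 114,000 zł → base 1,275,500 zł
  1,275,500 zł × 19% = 242,345 zł

General income tax:
  701,000 zł × 11% = 77,110 zł
  114,700 zł × 16% = 18,352 zł
  → 95,462 zł

Excess of alternative floor tax over general income tax: 242,345 zł − 95,462 zł = 146,883 zł.

146,883 zł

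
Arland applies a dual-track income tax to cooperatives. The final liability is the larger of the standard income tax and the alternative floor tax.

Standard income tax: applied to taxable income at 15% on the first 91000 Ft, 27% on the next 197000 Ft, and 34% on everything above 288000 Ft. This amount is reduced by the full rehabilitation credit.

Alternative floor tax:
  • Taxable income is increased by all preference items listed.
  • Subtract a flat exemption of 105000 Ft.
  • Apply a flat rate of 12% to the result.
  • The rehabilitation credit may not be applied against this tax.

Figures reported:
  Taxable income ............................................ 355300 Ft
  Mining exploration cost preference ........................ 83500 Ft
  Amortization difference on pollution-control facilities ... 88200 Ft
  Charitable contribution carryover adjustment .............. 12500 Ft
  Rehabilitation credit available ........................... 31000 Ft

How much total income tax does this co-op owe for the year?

58722 Ft

Alternative floor tax:
  Adjusted income: 355300 Ft + 83500 Ft + 88200 Ft + 12500 Ft = 539500 Ft
  Less exemption 105000 Ft → base 434500 Ft
  434500 Ft × 12% = 52140 Ft

Standard income tax:
  91000 Ft × 15% = 13650 Ft
  197000 Ft × 27% = 53190 Ft
  67300 Ft × 34% = 22882 Ft
  → 89722 Ft
  Less rehabilitation credit 31000 Ft → 58722 Ft

58722 Ft > 52140 Ft, so the standard income tax governs.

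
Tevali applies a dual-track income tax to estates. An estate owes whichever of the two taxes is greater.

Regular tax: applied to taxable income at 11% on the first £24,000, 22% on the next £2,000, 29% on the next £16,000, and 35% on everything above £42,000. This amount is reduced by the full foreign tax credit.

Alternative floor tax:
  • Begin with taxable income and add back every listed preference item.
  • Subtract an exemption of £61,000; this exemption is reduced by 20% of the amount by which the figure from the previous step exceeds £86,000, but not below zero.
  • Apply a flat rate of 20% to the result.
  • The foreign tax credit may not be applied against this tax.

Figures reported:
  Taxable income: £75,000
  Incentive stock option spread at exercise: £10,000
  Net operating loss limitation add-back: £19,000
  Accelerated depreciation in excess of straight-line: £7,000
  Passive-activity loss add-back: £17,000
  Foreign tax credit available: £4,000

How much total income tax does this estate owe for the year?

£15,270

Regular tax:
  £24,000 × 11% = £2,640
  £2,000 × 22% = £440
  £16,000 × 29% = £4,640
  £33,000 × 35% = £11,550
  → £19,270
  Less foreign tax credit £4,000 → £15,270

Alternative floor tax:
  Adjusted income: £75,000 + £10,000 + £19,000 + £7,000 + £17,000 = £128,000
  Exemption: £61,000 − 20% × (£128,000 − £86,000) = £61,000 − £8,400 = £52,600
  Base: £128,000 − £52,600 = £75,400
  £75,400 × 20% = £15,080

£15,270 > £15,080, so the regular tax governs.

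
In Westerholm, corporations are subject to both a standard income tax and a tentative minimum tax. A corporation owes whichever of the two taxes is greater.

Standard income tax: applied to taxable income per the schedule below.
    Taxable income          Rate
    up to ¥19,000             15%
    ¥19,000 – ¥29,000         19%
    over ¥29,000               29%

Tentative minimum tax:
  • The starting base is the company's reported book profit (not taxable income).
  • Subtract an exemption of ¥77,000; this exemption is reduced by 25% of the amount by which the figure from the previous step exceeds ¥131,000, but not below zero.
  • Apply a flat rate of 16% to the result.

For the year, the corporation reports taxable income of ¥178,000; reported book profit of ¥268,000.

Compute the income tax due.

Standard income tax:
  ¥19,000 × 15% = ¥2,850
  ¥10,000 × 19% = ¥1,900
  ¥149,000 × 29% = ¥43,210
  → ¥47,960

Tentative minimum tax:
  Base (reported book profit): ¥268,000
  Exemption: ¥77,000 − 25% × (¥268,000 − ¥131,000) = ¥77,000 − ¥34,250 = ¥42,750
  Base: ¥268,000 − ¥42,750 = ¥225,250
  ¥225,250 × 16% = ¥36,040

¥47,960 > ¥36,040, so the standard income tax governs.

¥47,960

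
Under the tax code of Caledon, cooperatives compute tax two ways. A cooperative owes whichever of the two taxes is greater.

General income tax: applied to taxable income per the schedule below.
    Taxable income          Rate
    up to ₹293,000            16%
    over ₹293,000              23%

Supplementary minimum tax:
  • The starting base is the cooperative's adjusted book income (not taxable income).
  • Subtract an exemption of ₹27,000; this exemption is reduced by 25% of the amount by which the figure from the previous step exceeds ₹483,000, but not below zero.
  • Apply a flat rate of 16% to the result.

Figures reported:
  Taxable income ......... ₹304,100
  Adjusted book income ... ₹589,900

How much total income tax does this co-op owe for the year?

₹94,340

Supplementary minimum tax:
  Base (adjusted book income): ₹589,900
  Exemption: ₹27,000 − 25% × (₹589,900 − ₹483,000) = ₹27,000 − ₹26,725 = ₹275
  Base: ₹589,900 − ₹275 = ₹589,625
  ₹589,625 × 16% = ₹94,340

General income tax:
  ₹293,000 × 16% = ₹46,880
  ₹11,100 × 23% = ₹2,553
  → ₹49,433

₹94,340 > ₹49,433, so the supplementary minimum tax is the binding amount.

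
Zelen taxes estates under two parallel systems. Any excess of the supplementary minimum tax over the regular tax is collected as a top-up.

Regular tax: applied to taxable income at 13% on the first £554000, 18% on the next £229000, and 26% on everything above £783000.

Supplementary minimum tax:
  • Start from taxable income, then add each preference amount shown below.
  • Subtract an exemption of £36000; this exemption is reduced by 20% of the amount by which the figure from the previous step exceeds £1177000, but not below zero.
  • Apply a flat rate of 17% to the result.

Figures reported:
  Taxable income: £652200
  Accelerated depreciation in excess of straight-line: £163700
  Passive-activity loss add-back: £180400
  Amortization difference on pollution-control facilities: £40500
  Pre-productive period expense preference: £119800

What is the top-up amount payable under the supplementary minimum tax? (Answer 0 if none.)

£100806

Regular tax:
  £554000 × 13% = £72020
  £98200 × 18% = £17676
  → £89696

Supplementary minimum tax:
  Adjusted income: £652200 + £163700 + £180400 + £40500 + £119800 = £1156600
  Exemption: £1156600 ≤ £1177000, so full £36000 applies
  Base: £1156600 − £36000 = £1120600
  £1120600 × 17% = £190502

Excess of supplementary minimum tax over regular tax: £190502 − £89696 = £100806.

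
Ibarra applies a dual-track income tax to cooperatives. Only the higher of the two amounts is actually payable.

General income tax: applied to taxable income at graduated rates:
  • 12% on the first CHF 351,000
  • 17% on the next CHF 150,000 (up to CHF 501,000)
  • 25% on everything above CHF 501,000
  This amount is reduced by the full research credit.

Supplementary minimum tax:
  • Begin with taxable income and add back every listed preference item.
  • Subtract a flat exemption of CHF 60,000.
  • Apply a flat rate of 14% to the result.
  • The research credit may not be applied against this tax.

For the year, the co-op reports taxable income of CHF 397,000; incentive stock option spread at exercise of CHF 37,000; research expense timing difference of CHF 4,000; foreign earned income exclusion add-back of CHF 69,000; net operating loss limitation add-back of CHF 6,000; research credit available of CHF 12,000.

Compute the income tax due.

Supplementary minimum tax:
  Adjusted income: CHF 397,000 + CHF 37,000 + CHF 4,000 + CHF 69,000 + CHF 6,000 = CHF 513,000
  Less exemption CHF 60,000 → base CHF 453,000
  CHF 453,000 × 14% = CHF 63,420

General income tax:
  CHF 351,000 × 12% = CHF 42,120
  CHF 46,000 × 17% = CHF 7,820
  → CHF 49,940
  Less research credit CHF 12,000 → CHF 37,940

CHF 63,420 > CHF 37,940, so the supplementary minimum tax is the binding amount.

CHF 63,420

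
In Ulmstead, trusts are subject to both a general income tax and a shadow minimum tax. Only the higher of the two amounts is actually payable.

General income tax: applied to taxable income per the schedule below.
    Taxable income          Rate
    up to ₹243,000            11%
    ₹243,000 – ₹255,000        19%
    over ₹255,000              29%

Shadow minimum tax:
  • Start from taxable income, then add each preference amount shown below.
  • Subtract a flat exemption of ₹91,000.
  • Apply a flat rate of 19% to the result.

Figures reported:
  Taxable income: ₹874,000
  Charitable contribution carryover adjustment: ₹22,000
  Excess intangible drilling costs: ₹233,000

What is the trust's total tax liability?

₹208,520

Shadow minimum tax:
  Adjusted income: ₹874,000 + ₹22,000 + ₹233,000 = ₹1,129,000
  Less exemption ₹91,000 → base ₹1,038,000
  ₹1,038,000 × 19% = ₹197,220

General income tax:
  ₹243,000 × 11% = ₹26,730
  ₹12,000 × 19% = ₹2,280
  ₹619,000 × 29% = ₹179,510
  → ₹208,520

₹208,520 > ₹197,220, so the general income tax governs.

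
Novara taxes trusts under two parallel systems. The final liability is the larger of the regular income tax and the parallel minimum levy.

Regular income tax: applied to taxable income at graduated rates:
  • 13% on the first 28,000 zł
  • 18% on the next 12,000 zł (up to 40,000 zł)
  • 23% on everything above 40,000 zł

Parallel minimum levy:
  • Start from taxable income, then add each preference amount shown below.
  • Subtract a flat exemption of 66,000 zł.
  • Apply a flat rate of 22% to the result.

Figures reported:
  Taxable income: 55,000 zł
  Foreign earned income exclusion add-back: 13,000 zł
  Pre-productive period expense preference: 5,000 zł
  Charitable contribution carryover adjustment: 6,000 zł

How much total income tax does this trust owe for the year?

9,250 zł

Regular income tax:
  28,000 zł × 13% = 3,640 zł
  12,000 zł × 18% = 2,160 zł
  15,000 zł × 23% = 3,450 zł
  → 9,250 zł

Parallel minimum levy:
  Adjusted income: 55,000 zł + 13,000 zł + 5,000 zł + 6,000 zł = 79,000 zł
  Less exemption 66,000 zł → base 13,000 zł
  13,000 zł × 22% = 2,860 zł

9,250 zł > 2,860 zł, so the regular income tax governs.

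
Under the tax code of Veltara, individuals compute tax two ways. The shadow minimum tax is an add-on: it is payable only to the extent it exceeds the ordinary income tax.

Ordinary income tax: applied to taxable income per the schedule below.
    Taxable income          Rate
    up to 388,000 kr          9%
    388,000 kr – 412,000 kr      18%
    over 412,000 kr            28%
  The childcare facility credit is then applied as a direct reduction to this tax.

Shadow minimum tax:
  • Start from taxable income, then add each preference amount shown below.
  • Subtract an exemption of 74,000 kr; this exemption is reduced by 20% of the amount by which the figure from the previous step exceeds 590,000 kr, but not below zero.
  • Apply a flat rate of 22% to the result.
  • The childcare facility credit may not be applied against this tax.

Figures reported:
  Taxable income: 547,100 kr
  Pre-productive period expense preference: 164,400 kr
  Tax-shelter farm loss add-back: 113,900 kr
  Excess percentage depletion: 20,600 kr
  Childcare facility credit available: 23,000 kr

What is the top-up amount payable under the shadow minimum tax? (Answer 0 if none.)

Ordinary income tax:
  388,000 kr × 9% = 34,920 kr
  24,000 kr × 18% = 4,320 kr
  135,100 kr × 28% = 37,828 kr
  → 77,068 kr
  Less childcare facility credit 23,000 kr → 54,068 kr

Shadow minimum tax:
  Adjusted income: 547,100 kr + 164,400 kr + 113,900 kr + 20,600 kr = 846,000 kr
  Exemption: 74,000 kr − 20% × (846,000 kr − 590,000 kr) = 74,000 kr − 51,200 kr = 22,800 kr
  Base: 846,000 kr − 22,800 kr = 823,200 kr
  823,200 kr × 22% = 181,104 kr

Excess of shadow minimum tax over ordinary income tax: 181,104 kr − 54,068 kr = 127,036 kr.

127,036 kr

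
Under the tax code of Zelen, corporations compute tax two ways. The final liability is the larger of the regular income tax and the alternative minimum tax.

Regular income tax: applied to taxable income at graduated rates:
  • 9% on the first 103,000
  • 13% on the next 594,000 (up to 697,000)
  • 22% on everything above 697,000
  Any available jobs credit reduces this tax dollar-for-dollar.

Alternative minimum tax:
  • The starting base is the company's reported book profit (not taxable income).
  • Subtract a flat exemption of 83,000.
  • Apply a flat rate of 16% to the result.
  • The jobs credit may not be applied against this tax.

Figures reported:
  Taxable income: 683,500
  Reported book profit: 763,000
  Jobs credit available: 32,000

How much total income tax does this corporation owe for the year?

108,800

Alternative minimum tax:
  Base (reported book profit): 763,000
  Less exemption 83,000 → base 680,000
  680,000 × 16% = 108,800

Regular income tax:
  103,000 × 9% = 9,270
  580,500 × 13% = 75,465
  → 84,735
  Less jobs credit 32,000 → 52,735

108,800 > 52,735, so the alternative minimum tax is the binding amount.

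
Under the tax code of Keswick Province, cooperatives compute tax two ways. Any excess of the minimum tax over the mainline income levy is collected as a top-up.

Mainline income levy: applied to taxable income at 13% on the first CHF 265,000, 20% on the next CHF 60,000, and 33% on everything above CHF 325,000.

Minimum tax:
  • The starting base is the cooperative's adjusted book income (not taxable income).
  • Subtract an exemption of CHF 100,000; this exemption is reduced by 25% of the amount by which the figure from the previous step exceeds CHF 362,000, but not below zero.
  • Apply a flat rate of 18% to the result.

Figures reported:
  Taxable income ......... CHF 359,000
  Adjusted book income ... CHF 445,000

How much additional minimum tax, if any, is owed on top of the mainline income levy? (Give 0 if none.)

Mainline income levy:
  CHF 265,000 × 13% = CHF 34,450
  CHF 60,000 × 20% = CHF 12,000
  CHF 34,000 × 33% = CHF 11,220
  → CHF 57,670

Minimum tax:
  Base (adjusted book income): CHF 445,000
  Exemption: CHF 100,000 − 25% × (CHF 445,000 − CHF 362,000) = CHF 100,000 − CHF 20,750 = CHF 79,250
  Base: CHF 445,000 − CHF 79,250 = CHF 365,750
  CHF 365,750 × 18% = CHF 65,835

Excess of minimum tax over mainline income levy: CHF 65,835 − CHF 57,670 = CHF 8,165.

CHF 8,165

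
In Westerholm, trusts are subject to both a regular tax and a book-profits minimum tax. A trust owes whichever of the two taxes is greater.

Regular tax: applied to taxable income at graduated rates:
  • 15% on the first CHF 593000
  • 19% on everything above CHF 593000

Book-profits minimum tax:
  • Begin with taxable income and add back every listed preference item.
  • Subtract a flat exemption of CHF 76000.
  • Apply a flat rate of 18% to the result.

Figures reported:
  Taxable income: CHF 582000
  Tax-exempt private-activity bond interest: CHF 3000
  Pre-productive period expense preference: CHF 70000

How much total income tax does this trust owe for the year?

CHF 104220

Book-profits minimum tax:
  Adjusted income: CHF 582000 + CHF 3000 + CHF 70000 = CHF 655000
  Less exemption CHF 76000 → base CHF 579000
  CHF 579000 × 18% = CHF 104220

Regular tax:
  CHF 582000 × 15% = CHF 87300

CHF 104220 > CHF 87300, so the book-profits minimum tax is the binding amount.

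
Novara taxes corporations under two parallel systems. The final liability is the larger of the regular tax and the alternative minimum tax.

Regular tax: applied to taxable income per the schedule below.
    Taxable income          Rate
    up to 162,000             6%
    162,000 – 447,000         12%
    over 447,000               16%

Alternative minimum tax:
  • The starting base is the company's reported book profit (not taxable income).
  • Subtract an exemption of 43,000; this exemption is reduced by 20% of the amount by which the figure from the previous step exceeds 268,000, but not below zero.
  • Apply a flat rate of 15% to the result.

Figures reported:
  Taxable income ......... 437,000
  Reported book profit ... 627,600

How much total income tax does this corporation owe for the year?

Regular tax:
  162,000 × 6% = 9,720
  275,000 × 12% = 33,000
  → 42,720

Alternative minimum tax:
  Base (reported book profit): 627,600
  Exemption: 20% × (627,600 − 268,000) = 71,920 ≥ 43,000, so the exemption is fully phased out
  Base: 627,600 − 0 = 627,600
  627,600 × 15% = 94,140

94,140 > 42,720, so the alternative minimum tax is the binding amount.

94,140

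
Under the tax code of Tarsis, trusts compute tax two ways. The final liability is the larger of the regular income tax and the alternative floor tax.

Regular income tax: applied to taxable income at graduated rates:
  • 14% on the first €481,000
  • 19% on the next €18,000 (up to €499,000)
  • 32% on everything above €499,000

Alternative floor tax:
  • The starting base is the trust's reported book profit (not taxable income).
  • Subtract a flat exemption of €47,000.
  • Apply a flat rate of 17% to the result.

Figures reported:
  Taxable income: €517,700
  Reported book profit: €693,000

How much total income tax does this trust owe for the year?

Regular income tax:
  €481,000 × 14% = €67,340
  €18,000 × 19% = €3,420
  €18,700 × 32% = €5,984
  → €76,744

Alternative floor tax:
  Base (reported book profit): €693,000
  Less exemption €47,000 → base €646,000
  €646,000 × 17% = €109,820

€109,820 > €76,744, so the alternative floor tax is the binding amount.

€109,820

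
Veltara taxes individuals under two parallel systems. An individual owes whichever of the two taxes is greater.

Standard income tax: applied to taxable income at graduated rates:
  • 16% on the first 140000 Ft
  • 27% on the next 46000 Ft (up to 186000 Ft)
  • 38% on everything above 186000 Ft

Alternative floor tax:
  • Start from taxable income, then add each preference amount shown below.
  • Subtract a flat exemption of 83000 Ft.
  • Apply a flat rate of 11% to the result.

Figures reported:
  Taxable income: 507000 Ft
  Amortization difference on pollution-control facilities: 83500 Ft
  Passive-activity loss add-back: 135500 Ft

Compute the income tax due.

156800 Ft

Standard income tax:
  140000 Ft × 16% = 22400 Ft
  46000 Ft × 27% = 12420 Ft
  321000 Ft × 38% = 121980 Ft
  → 156800 Ft

Alternative floor tax:
  Adjusted income: 507000 Ft + 83500 Ft + 135500 Ft = 726000 Ft
  Less exemption 83000 Ft → base 643000 Ft
  643000 Ft × 11% = 70730 Ft

156800 Ft > 70730 Ft, so the standard income tax governs.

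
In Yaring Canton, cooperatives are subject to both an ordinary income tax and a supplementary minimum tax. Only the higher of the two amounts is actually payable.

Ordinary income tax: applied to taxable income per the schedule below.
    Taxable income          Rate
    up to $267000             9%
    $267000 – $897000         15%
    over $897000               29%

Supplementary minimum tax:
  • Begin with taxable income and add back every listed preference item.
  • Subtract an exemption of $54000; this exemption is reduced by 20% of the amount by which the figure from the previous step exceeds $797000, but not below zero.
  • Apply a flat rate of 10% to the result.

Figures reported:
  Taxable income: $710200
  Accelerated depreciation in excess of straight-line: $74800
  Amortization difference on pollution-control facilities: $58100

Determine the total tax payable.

Supplementary minimum tax:
  Adjusted income: $710200 + $74800 + $58100 = $843100
  Exemption: $54000 − 20% × ($843100 − $797000) = $54000 − $9220 = $44780
  Base: $843100 − $44780 = $798320
  $798320 × 10% = $79832

Ordinary income tax:
  $267000 × 9% = $24030
  $443200 × 15% = $66480
  → $90510

$90510 > $79832, so the ordinary income tax governs.

$90510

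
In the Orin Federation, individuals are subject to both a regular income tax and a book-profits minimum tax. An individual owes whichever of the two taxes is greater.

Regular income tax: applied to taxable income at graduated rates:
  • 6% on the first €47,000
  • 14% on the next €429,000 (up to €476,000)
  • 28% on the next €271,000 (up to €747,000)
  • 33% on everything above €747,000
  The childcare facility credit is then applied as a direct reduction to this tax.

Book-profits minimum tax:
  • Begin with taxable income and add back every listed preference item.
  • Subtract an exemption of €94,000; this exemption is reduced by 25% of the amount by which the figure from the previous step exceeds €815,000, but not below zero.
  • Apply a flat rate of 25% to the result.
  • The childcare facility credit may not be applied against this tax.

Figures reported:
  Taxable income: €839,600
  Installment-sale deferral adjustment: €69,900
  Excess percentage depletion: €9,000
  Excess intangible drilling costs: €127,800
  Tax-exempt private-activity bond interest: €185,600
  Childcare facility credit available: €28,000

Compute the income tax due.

Book-profits minimum tax:
  Adjusted income: €839,600 + €69,900 + €9,000 + €127,800 + €185,600 = €1,231,900
  Exemption: 25% × (€1,231,900 − €815,000) = €104,225 ≥ €94,000, so the exemption is fully phased out
  Base: €1,231,900 − €0 = €1,231,900
  €1,231,900 × 25% = €307,975

Regular income tax:
  €47,000 × 6% = €2,820
  €429,000 × 14% = €60,060
  €271,000 × 28% = €75,880
  €92,600 × 33% = €30,558
  → €169,318
  Less childcare facility credit €28,000 → €141,318

€307,975 > €141,318, so the book-profits minimum tax is the binding amount.

€307,975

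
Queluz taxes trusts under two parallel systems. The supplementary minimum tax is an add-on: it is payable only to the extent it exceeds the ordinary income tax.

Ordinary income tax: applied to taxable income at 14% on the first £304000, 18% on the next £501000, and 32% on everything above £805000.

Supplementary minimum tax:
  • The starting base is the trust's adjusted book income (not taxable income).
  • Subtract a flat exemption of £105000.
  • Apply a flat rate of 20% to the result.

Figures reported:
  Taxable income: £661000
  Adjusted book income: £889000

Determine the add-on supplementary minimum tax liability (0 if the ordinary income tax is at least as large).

Supplementary minimum tax:
  Base (adjusted book income): £889000
  Less exemption £105000 → base £784000
  £784000 × 20% = £156800

Ordinary income tax:
  £304000 × 14% = £42560
  £357000 × 18% = £64260
  → £106820

Excess of supplementary minimum tax over ordinary income tax: £156800 − £106820 = £49980.

£49980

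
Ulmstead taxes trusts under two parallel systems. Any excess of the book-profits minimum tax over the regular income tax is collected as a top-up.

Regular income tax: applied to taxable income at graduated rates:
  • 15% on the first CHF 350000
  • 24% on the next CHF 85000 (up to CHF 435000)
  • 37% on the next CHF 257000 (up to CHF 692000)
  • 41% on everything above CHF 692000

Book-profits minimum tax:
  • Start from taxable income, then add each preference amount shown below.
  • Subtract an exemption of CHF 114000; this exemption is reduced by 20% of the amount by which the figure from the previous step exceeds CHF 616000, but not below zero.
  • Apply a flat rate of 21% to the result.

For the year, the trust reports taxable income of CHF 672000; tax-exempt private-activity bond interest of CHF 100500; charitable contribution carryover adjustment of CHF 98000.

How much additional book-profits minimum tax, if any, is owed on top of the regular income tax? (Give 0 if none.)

CHF 8964

Book-profits minimum tax:
  Adjusted income: CHF 672000 + CHF 100500 + CHF 98000 = CHF 870500
  Exemption: CHF 114000 − 20% × (CHF 870500 − CHF 616000) = CHF 114000 − CHF 50900 = CHF 63100
  Base: CHF 870500 − CHF 63100 = CHF 807400
  CHF 807400 × 21% = CHF 169554

Regular income tax:
  CHF 350000 × 15% = CHF 52500
  CHF 85000 × 24% = CHF 20400
  CHF 237000 × 37% = CHF 87690
  → CHF 160590

Excess of book-profits minimum tax over regular income tax: CHF 169554 − CHF 160590 = CHF 8964.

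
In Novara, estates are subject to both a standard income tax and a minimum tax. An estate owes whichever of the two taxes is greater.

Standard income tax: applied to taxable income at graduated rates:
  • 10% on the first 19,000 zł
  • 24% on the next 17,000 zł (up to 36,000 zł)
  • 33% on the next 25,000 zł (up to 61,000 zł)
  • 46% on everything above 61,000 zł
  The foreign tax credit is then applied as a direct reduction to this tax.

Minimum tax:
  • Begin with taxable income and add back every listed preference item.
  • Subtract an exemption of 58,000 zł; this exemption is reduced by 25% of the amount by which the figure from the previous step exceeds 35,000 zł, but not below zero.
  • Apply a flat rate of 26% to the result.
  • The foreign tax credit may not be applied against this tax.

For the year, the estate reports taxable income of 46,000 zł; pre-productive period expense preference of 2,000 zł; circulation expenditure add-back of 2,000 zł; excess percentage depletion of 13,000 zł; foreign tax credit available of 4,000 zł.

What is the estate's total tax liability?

Standard income tax:
  19,000 zł × 10% = 1,900 zł
  17,000 zł × 24% = 4,080 zł
  10,000 zł × 33% = 3,300 zł
  → 9,280 zł
  Less foreign tax credit 4,000 zł → 5,280 zł

Minimum tax:
  Adjusted income: 46,000 zł + 2,000 zł + 2,000 zł + 13,000 zł = 63,000 zł
  Exemption: 58,000 zł − 25% × (63,000 zł − 35,000 zł) = 58,000 zł − 7,000 zł = 51,000 zł
  Base: 63,000 zł − 51,000 zł = 12,000 zł
  12,000 zł × 26% = 3,120 zł

5,280 zł > 3,120 zł, so the standard income tax governs.

5,280 zł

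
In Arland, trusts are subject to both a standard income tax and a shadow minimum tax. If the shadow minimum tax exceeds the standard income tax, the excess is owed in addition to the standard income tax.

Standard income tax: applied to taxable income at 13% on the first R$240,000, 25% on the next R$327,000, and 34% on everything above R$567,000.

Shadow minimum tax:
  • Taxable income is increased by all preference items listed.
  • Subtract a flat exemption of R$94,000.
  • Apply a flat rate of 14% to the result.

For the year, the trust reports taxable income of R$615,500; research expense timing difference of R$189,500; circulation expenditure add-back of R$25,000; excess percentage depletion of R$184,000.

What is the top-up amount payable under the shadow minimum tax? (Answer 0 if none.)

Shadow minimum tax:
  Adjusted income: R$615,500 + R$189,500 + R$25,000 + R$184,000 = R$1,014,000
  Less exemption R$94,000 → base R$920,000
  R$920,000 × 14% = R$128,800

Standard income tax:
  R$240,000 × 13% = R$31,200
  R$327,000 × 25% = R$81,750
  R$48,500 × 34% = R$16,490
  → R$129,440

R$128,800 ≤ R$129,440, so no add-on is due.

R$0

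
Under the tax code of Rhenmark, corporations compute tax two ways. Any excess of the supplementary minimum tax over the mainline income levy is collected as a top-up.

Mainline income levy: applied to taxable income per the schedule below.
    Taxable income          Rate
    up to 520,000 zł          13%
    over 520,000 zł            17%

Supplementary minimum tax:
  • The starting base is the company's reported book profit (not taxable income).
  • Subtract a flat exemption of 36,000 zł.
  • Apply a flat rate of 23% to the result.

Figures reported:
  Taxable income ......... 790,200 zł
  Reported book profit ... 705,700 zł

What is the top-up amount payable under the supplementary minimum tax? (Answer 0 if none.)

40,497 zł

Mainline income levy:
  520,000 zł × 13% = 67,600 zł
  270,200 zł × 17% = 45,934 zł
  → 113,534 zł

Supplementary minimum tax:
  Base (reported book profit): 705,700 zł
  Less exemption 36,000 zł → base 669,700 zł
  669,700 zł × 23% = 154,031 zł

Excess of supplementary minimum tax over mainline income levy: 154,031 zł − 113,534 zł = 40,497 zł.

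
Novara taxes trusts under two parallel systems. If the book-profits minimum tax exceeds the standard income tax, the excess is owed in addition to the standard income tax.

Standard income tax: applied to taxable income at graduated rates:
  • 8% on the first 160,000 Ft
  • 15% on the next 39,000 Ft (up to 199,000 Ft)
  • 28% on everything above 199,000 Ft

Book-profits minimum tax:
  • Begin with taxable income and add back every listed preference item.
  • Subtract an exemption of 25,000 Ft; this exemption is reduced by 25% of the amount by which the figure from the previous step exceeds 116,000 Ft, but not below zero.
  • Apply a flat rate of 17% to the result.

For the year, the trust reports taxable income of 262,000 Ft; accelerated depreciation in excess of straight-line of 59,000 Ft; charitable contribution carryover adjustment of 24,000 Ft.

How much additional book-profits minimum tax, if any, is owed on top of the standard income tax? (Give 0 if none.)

Standard income tax:
  160,000 Ft × 8% = 12,800 Ft
  39,000 Ft × 15% = 5,850 Ft
  63,000 Ft × 28% = 17,640 Ft
  → 36,290 Ft

Book-profits minimum tax:
  Adjusted income: 262,000 Ft + 59,000 Ft + 24,000 Ft = 345,000 Ft
  Exemption: 25% × (345,000 Ft − 116,000 Ft) = 57,250 Ft ≥ 25,000 Ft, so the exemption is fully phased out
  Base: 345,000 Ft − 0 Ft = 345,000 Ft
  345,000 Ft × 17% = 58,650 Ft

Excess of book-profits minimum tax over standard income tax: 58,650 Ft − 36,290 Ft = 22,360 Ft.

22,360 Ft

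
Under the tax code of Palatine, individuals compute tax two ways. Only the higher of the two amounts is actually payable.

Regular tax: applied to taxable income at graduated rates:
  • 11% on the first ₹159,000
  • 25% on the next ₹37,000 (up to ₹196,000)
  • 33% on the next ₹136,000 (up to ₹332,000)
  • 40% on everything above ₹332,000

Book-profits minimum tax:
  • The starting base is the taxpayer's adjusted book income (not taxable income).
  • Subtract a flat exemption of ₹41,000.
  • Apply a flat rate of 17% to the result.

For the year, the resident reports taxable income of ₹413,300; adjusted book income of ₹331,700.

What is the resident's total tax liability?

Regular tax:
  ₹159,000 × 11% = ₹17,490
  ₹37,000 × 25% = ₹9,250
  ₹136,000 × 33% = ₹44,880
  ₹81,300 × 40% = ₹32,520
  → ₹104,140

Book-profits minimum tax:
  Base (adjusted book income): ₹331,700
  Less exemption ₹41,000 → base ₹290,700
  ₹290,700 × 17% = ₹49,419

₹104,140 > ₹49,419, so the regular tax governs.

₹104,140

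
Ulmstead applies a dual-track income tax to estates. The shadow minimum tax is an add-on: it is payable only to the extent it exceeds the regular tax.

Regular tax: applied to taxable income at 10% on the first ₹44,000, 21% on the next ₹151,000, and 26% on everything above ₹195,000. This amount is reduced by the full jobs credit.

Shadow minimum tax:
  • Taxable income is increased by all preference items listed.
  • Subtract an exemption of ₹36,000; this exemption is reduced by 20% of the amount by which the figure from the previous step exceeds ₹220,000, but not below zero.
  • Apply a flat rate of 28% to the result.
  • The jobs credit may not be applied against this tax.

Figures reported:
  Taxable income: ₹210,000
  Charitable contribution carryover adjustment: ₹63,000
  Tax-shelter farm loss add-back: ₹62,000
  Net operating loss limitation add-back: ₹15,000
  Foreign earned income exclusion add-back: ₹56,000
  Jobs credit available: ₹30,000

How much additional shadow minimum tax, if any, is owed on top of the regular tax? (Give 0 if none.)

₹103,670

Shadow minimum tax:
  Adjusted income: ₹210,000 + ₹63,000 + ₹62,000 + ₹15,000 + ₹56,000 = ₹406,000
  Exemption: 20% × (₹406,000 − ₹220,000) = ₹37,200 ≥ ₹36,000, so the exemption is fully phased out
  Base: ₹406,000 − ₹0 = ₹406,000
  ₹406,000 × 28% = ₹113,680

Regular tax:
  ₹44,000 × 10% = ₹4,400
  ₹151,000 × 21% = ₹31,710
  ₹15,000 × 26% = ₹3,900
  → ₹40,010
  Less jobs credit ₹30,000 → ₹10,010

Excess of shadow minimum tax over regular tax: ₹113,680 − ₹10,010 = ₹103,670.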